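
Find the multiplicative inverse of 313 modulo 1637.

1637 = 5*313 + 72
313 = 4*72 + 25
72 = 2*25 + 22
25 = 1*22 + 3
22 = 7*3 + 1
3 = 3*1 + 0
gcd(313, 1637) = 1, so the inverse exists.
Back-substitute for 1:
1 = 1*22 − 7*3
  = −7*25 + 8*22
  = 8*72 − 23*25
  = −23*313 + 100*72
  = 100*1637 − 523*313
So 313⁻¹ ≡ −523 ≡ 1114 (mod 1637).

1114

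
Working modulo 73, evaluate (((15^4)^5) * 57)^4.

(15)^4 ≡ 36 (mod 73)
(36)^5 ≡ 57 (mod 73)
57 * 57 = 3249 ≡ 37 (mod 73)
(37)^4 ≡ 32 (mod 73)

32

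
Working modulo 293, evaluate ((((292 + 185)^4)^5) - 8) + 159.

292 + 185 = 477 ≡ 184 (mod 293)
(184)^4 ≡ 137 (mod 293)
(137)^5 ≡ 38 (mod 293)
38 - 8 = 30
30 + 159 = 189

189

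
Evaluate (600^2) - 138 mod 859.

(600)^2 ≡ 79 (mod 859)
79 - 138 = -59 ≡ 800 (mod 859)

800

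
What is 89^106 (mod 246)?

106 in binary is 1101010, i.e. 106 = 64 + 32 + 8 + 2.
89^1 ≡ 89 (mod 246)
89^2 ≡ 89^2 = 7921 ≡ 49 (mod 246)
89^4 ≡ 49^2 = 2401 ≡ 187 (mod 246)
89^8 ≡ 187^2 = 34969 ≡ 37 (mod 246)
89^16 ≡ 37^2 = 1369 ≡ 139 (mod 246)
89^32 ≡ 139^2 = 19321 ≡ 133 (mod 246)
89^64 ≡ 133^2 = 17689 ≡ 223 (mod 246)
89^106 = 89^64 * 89^32 * 89^8 * 89^2 ≡ 223 * 133 * 37 * 49 (mod 246).
Accumulate the product:
223 * 133 = 29659 ≡ 139
139 * 37 = 5143 ≡ 223
223 * 49 = 10927 ≡ 103

103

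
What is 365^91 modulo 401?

373

91 in binary is 1011011, i.e. 91 = 64 + 16 + 8 + 2 + 1.
365^1 ≡ 365 (mod 401)
365^2 ≡ 365^2 = 133225 ≡ 93 (mod 401)
365^4 ≡ 93^2 = 8649 ≡ 228 (mod 401)
365^8 ≡ 228^2 = 51984 ≡ 255 (mod 401)
365^16 ≡ 255^2 = 65025 ≡ 63 (mod 401)
365^32 ≡ 63^2 = 3969 ≡ 360 (mod 401)
365^64 ≡ 360^2 = 129600 ≡ 77 (mod 401)
365^91 = 365^64 × 365^16 × 365^8 × 365^2 × 365^1 ≡ 77 × 63 × 255 × 93 × 365 (mod 401).
Accumulate the product:
77 × 63 = 4851 ≡ 39
39 × 255 = 9945 ≡ 321
321 × 93 = 29853 ≡ 179
179 × 365 = 65335 ≡ 373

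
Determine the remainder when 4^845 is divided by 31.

845 in binary is 1101001101, i.e. 845 = 512 + 256 + 64 + 8 + 4 + 1.
4^1 ≡ 4 (mod 31)
4^2 ≡ 4^2 = 16 (mod 31)
4^4 ≡ 16^2 = 256 ≡ 8 (mod 31)
4^8 ≡ 8^2 = 64 ≡ 2 (mod 31)
4^16 ≡ 2^2 = 4 (mod 31)
4^32 ≡ 4^2 = 16 (mod 31)
4^64 ≡ 16^2 = 256 ≡ 8 (mod 31)
4^128 ≡ 8^2 = 64 ≡ 2 (mod 31)
4^256 ≡ 2^2 = 4 (mod 31)
4^512 ≡ 4^2 = 16 (mod 31)
4^845 = 4^512 × 4^256 × 4^64 × 4^8 × 4^4 × 4^1 ≡ 16 × 4 × 8 × 2 × 8 × 4 (mod 31).
Accumulate the product:
16 × 4 = 64 ≡ 2
2 × 8 = 16
16 × 2 = 32 ≡ 1
1 × 8 = 8
8 × 4 = 32 ≡ 1

1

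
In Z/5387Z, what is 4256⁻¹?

3196

5387 = 1×4256 + 1131
4256 = 3×1131 + 863
1131 = 1×863 + 268
863 = 3×268 + 59
268 = 4×59 + 32
59 = 1×32 + 27
32 = 1×27 + 5
27 = 5×5 + 2
5 = 2×2 + 1
2 = 2×1 + 0
gcd(4256, 5387) = 1, so the inverse exists.
Back-substitute for 1:
1 = 1×5 − 2×2
  = −2×27 + 11×5
  = 11×32 − 13×27
  = −13×59 + 24×32
  = 24×268 − 109×59
  = −109×863 + 351×268
  = 351×1131 − 460×863
  = −460×4256 + 1731×1131
  = 1731×5387 − 2191×4256
So 4256⁻¹ ≡ −2191 ≡ 3196 (mod 5387).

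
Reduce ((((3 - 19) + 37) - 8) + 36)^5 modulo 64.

49

3 - 19 = -16 ≡ 48 (mod 64)
48 + 37 = 85 ≡ 21 (mod 64)
21 - 8 = 13
13 + 36 = 49
(49)^5 ≡ 49 (mod 64)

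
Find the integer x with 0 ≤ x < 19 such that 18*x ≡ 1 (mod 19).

18

By the extended Euclidean algorithm:
19 = 1·18 + 1
18 = 18·1 + 0
gcd(18, 19) = 1, so the inverse exists.
Back-substitute for 1:
1 = 1·19 − 1·18
So 18⁻¹ ≡ −1 ≡ 18 (mod 19).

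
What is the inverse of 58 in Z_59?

58

Apply the Euclidean algorithm and back-substitute:
59 = 1*58 + 1
58 = 58*1 + 0
gcd(58, 59) = 1, so the inverse exists.
Bézout: 1 = 1*59 − 1*58.
So 58⁻¹ ≡ −1 ≡ 58 (mod 59).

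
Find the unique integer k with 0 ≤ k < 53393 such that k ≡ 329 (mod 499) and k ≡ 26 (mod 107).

26776

499⁻¹ mod 107: 499*104 ≡ 1 (mod 107), so 499⁻¹ ≡ 104.
k = 329 + 499*((26 − 329)*104 mod 107) = 329 + 499*53 = 26776.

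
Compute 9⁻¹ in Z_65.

29

Apply the Euclidean algorithm and back-substitute:
65 = 7*9 + 2
9 = 4*2 + 1
2 = 2*1 + 0
gcd(9, 65) = 1, so the inverse exists.
Back-substitute for 1:
1 = 1*9 − 4*2
  = −4*65 + 29*9
So 9⁻¹ ≡ 29 (mod 65).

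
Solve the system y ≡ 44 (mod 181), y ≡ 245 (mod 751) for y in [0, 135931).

55068

181⁻¹ mod 751: 181×278 ≡ 1 (mod 751), so 181⁻¹ ≡ 278.
y = 44 + 181×((245 − 44)×278 mod 751) = 44 + 181×304 = 55068.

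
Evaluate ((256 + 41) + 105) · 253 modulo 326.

256 + 41 = 297
297 + 105 = 402 ≡ 76 (mod 326)
76 · 253 = 19228 ≡ 320 (mod 326)

320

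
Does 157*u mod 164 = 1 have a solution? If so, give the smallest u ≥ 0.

117

gcd(157, 164) = 1, so a unique solution mod 164 exists.
157⁻¹ ≡ 117 (mod 164).
u ≡ 117*1 ≡ 117 (mod 164).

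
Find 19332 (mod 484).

19332 = 39×484 + 456, so 19332 ≡ 456 (mod 484).

456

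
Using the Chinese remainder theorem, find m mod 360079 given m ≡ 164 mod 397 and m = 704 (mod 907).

397⁻¹ mod 907: 397×610 ≡ 1 (mod 907), so 397⁻¹ ≡ 610.
m = 164 + 397×((704 − 164)×610 mod 907) = 164 + 397×159 = 63287.

63287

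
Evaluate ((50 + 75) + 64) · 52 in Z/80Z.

68

50 + 75 = 125 ≡ 45 (mod 80)
45 + 64 = 109 ≡ 29 (mod 80)
29 · 52 = 1508 ≡ 68 (mod 80)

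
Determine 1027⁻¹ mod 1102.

1102 = 1×1027 + 75
1027 = 13×75 + 52
75 = 1×52 + 23
52 = 2×23 + 6
23 = 3×6 + 5
6 = 1×5 + 1
5 = 5×1 + 0
gcd(1027, 1102) = 1, so the inverse exists.
Back-substitute for 1:
1 = 1×6 − 1×5
  = −1×23 + 4×6
  = 4×52 − 9×23
  = −9×75 + 13×52
  = 13×1027 − 178×75
  = −178×1102 + 191×1027
So 1027⁻¹ ≡ 191 (mod 1102).

191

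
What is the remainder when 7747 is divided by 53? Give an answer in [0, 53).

9

7747 = 146×53 + 9, so 7747 ≡ 9 (mod 53).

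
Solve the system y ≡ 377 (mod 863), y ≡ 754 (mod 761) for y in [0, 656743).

35760

863⁻¹ mod 761: 863*97 ≡ 1 (mod 761), so 863⁻¹ ≡ 97.
y = 377 + 863*((754 − 377)*97 mod 761) = 377 + 863*41 = 35760.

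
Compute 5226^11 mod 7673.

4173

Using repeated squaring:
11 in binary is 1011, i.e. 11 = 8 + 2 + 1.
5226^1 ≡ 5226 (mod 7673)
5226^2 ≡ 5226^2 = 27311076 ≡ 2869 (mod 7673)
5226^4 ≡ 2869^2 = 8231161 ≡ 5705 (mod 7673)
5226^8 ≡ 5705^2 = 32547025 ≡ 5832 (mod 7673)
5226^11 = 5226^8 * 5226^2 * 5226^1 ≡ 5832 * 2869 * 5226 (mod 7673).
Accumulate the product:
5832 * 2869 = 16732008 ≡ 4868
4868 * 5226 = 25440168 ≡ 4173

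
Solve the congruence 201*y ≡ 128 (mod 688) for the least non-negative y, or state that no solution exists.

gcd(201, 688) = 1, so a unique solution mod 688 exists.
201⁻¹ ≡ 89 (mod 688).
y ≡ 89*128 ≡ 384 (mod 688).

384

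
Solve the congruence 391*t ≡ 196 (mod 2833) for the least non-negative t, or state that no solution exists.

812

gcd(391, 2833) = 1, so a unique solution mod 2833 exists.
391⁻¹ ≡ 1623 (mod 2833).
t ≡ 1623*196 ≡ 812 (mod 2833).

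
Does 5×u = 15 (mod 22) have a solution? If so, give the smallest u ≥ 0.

3

gcd(5, 22) = 1, so a unique solution mod 22 exists.
5⁻¹ ≡ 9 (mod 22).
u ≡ 9×15 ≡ 3 (mod 22).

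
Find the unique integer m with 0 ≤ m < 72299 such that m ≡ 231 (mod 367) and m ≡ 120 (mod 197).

9773

367⁻¹ mod 197: 367×124 ≡ 1 (mod 197), so 367⁻¹ ≡ 124.
m = 231 + 367×((120 − 231)×124 mod 197) = 231 + 367×26 = 9773.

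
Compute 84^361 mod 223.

142

By square-and-multiply:
361 in binary is 101101001, i.e. 361 = 256 + 64 + 32 + 8 + 1.
84^1 ≡ 84 (mod 223)
84^2 ≡ 84^2 = 7056 ≡ 143 (mod 223)
84^4 ≡ 143^2 = 20449 ≡ 156 (mod 223)
84^8 ≡ 156^2 = 24336 ≡ 29 (mod 223)
84^16 ≡ 29^2 = 841 ≡ 172 (mod 223)
84^32 ≡ 172^2 = 29584 ≡ 148 (mod 223)
84^64 ≡ 148^2 = 21904 ≡ 50 (mod 223)
84^128 ≡ 50^2 = 2500 ≡ 47 (mod 223)
84^256 ≡ 47^2 = 2209 ≡ 202 (mod 223)
84^361 = 84^256 · 84^64 · 84^32 · 84^8 · 84^1 ≡ 202 · 50 · 148 · 29 · 84 (mod 223).
Accumulate the product:
202 · 50 = 10100 ≡ 65
65 · 148 = 9620 ≡ 31
31 · 29 = 899 ≡ 7
7 · 84 = 588 ≡ 142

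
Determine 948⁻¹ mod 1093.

995

1093 = 1·948 + 145
948 = 6·145 + 78
145 = 1·78 + 67
78 = 1·67 + 11
67 = 6·11 + 1
11 = 11·1 + 0
gcd(948, 1093) = 1, so the inverse exists.
Bézout: 1 = 85·1093 − 98·948.
So 948⁻¹ ≡ −98 ≡ 995 (mod 1093).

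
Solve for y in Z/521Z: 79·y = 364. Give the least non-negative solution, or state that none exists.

275

gcd(79, 521) = 1, so a unique solution mod 521 exists.
79⁻¹ ≡ 277 (mod 521).
y ≡ 277·364 ≡ 275 (mod 521).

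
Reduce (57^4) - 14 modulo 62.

53

(57)^4 ≡ 5 (mod 62)
5 - 14 = -9 ≡ 53 (mod 62)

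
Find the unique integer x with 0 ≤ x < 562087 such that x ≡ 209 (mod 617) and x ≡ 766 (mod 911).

617⁻¹ mod 911: 617×220 ≡ 1 (mod 911), so 617⁻¹ ≡ 220.
x = 209 + 617×((766 − 209)×220 mod 911) = 209 + 617×466 = 287731.

287731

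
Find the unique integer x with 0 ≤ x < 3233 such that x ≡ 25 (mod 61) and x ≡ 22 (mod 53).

61⁻¹ mod 53: 61*20 ≡ 1 (mod 53), so 61⁻¹ ≡ 20.
x = 25 + 61*((22 − 25)*20 mod 53) = 25 + 61*46 = 2831.

2831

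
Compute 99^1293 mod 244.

Using repeated squaring:
1293 in binary is 10100001101, i.e. 1293 = 1024 + 256 + 8 + 4 + 1.
99^1 ≡ 99 (mod 244)
99^2 ≡ 99^2 = 9801 ≡ 41 (mod 244)
99^4 ≡ 41^2 = 1681 ≡ 217 (mod 244)
99^8 ≡ 217^2 = 47089 ≡ 241 (mod 244)
99^16 ≡ 241^2 = 58081 ≡ 9 (mod 244)
99^32 ≡ 9^2 = 81 (mod 244)
99^64 ≡ 81^2 = 6561 ≡ 217 (mod 244)
99^128 ≡ 217^2 = 47089 ≡ 241 (mod 244)
99^256 ≡ 241^2 = 58081 ≡ 9 (mod 244)
99^512 ≡ 9^2 = 81 (mod 244)
99^1024 ≡ 81^2 = 6561 ≡ 217 (mod 244)
99^1293 = 99^1024 · 99^256 · 99^8 · 99^4 · 99^1 ≡ 217 · 9 · 241 · 217 · 99 (mod 244).
Accumulate the product:
217 · 9 = 1953 ≡ 1
1 · 241 = 241
241 · 217 = 52297 ≡ 81
81 · 99 = 8019 ≡ 211

211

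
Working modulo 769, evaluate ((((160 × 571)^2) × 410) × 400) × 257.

160 × 571 = 91360 ≡ 618 (mod 769)
(618)^2 ≡ 500 (mod 769)
500 × 410 = 205000 ≡ 446 (mod 769)
446 × 400 = 178400 ≡ 761 (mod 769)
761 × 257 = 195577 ≡ 251 (mod 769)

251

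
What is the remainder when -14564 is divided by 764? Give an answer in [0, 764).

-14564 = -20×764 + 716, so -14564 ≡ 716 (mod 764).

716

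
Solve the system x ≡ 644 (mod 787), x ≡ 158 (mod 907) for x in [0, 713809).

787⁻¹ mod 907: 787·325 ≡ 1 (mod 907), so 787⁻¹ ≡ 325.
x = 644 + 787·((158 − 644)·325 mod 907) = 644 + 787·775 = 610569.
Check: 610569 mod 787 = 644, 610569 mod 907 = 158. ✓

610569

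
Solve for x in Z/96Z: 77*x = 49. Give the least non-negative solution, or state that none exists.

gcd(77, 96) = 1, so a unique solution mod 96 exists.
77⁻¹ ≡ 5 (mod 96).
x ≡ 5*49 ≡ 53 (mod 96).

53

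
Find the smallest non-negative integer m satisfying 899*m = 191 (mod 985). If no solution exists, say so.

559

gcd(899, 985) = 1, so a unique solution mod 985 exists.
899⁻¹ ≡ 859 (mod 985).
m ≡ 859*191 ≡ 559 (mod 985).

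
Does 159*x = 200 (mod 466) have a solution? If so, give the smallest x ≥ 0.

224

gcd(159, 466) = 1, so a unique solution mod 466 exists.
159⁻¹ ≡ 85 (mod 466).
x ≡ 85*200 ≡ 224 (mod 466).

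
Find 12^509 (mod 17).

509 in binary is 111111101, i.e. 509 = 256 + 128 + 64 + 32 + 16 + 8 + 4 + 1.
12^1 ≡ 12 (mod 17)
12^2 ≡ 12^2 = 144 ≡ 8 (mod 17)
12^4 ≡ 8^2 = 64 ≡ 13 (mod 17)
12^8 ≡ 13^2 = 169 ≡ 16 (mod 17)
12^16 ≡ 16^2 = 256 ≡ 1 (mod 17)
12^32 ≡ 1^2 = 1 (mod 17)
12^64 ≡ 1^2 = 1 (mod 17)
12^128 ≡ 1^2 = 1 (mod 17)
12^256 ≡ 1^2 = 1 (mod 17)
12^509 = 12^256 × 12^128 × 12^64 × 12^32 × 12^16 × 12^8 × 12^4 × 12^1 ≡ 1 × 1 × 1 × 1 × 1 × 16 × 13 × 12 (mod 17).
Accumulate the product:
1 × 1 = 1
1 × 1 = 1
1 × 1 = 1
1 × 1 = 1
1 × 16 = 16
16 × 13 = 208 ≡ 4
4 × 12 = 48 ≡ 14

14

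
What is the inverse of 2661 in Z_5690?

5690 = 2*2661 + 368
2661 = 7*368 + 85
368 = 4*85 + 28
85 = 3*28 + 1
28 = 28*1 + 0
gcd(2661, 5690) = 1, so the inverse exists.
Back-substitute for 1:
1 = 1*85 − 3*28
  = −3*368 + 13*85
  = 13*2661 − 94*368
  = −94*5690 + 201*2661
So 2661⁻¹ ≡ 201 (mod 5690).

201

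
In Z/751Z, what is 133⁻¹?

96

Run the extended Euclidean algorithm:
751 = 5×133 + 86
133 = 1×86 + 47
86 = 1×47 + 39
47 = 1×39 + 8
39 = 4×8 + 7
8 = 1×7 + 1
7 = 7×1 + 0
gcd(133, 751) = 1, so the inverse exists.
Bézout: 1 = −17×751 + 96×133.
So 133⁻¹ ≡ 96 (mod 751).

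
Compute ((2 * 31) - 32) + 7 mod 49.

37

2 * 31 = 62 ≡ 13 (mod 49)
13 - 32 = -19 ≡ 30 (mod 49)
30 + 7 = 37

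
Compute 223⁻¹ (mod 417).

417 = 1·223 + 194
223 = 1·194 + 29
194 = 6·29 + 20
29 = 1·20 + 9
20 = 2·9 + 2
9 = 4·2 + 1
2 = 2·1 + 0
gcd(223, 417) = 1, so the inverse exists.
Bézout: 1 = −100·417 + 187·223.
So 223⁻¹ ≡ 187 (mod 417).

187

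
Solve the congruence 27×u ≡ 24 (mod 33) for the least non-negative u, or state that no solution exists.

gcd(27, 33) = 3, and 3 | 24, so solutions exist.
Divide through by 3: 9×u mod 11 = 8.
9⁻¹ ≡ 5 (mod 11).
u ≡ 5×8 ≡ 7 (mod 11).
The smallest non-negative solution is u = 7.

7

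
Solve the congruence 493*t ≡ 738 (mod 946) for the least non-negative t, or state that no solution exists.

gcd(493, 946) = 1, so a unique solution mod 946 exists.
493⁻¹ ≡ 71 (mod 946).
t ≡ 71*738 ≡ 368 (mod 946).

368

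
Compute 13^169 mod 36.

169 in binary is 10101001, i.e. 169 = 128 + 32 + 8 + 1.
13^1 ≡ 13 (mod 36)
13^2 ≡ 13^2 = 169 ≡ 25 (mod 36)
13^4 ≡ 25^2 = 625 ≡ 13 (mod 36)
13^8 ≡ 13^2 = 169 ≡ 25 (mod 36)
13^16 ≡ 25^2 = 625 ≡ 13 (mod 36)
13^32 ≡ 13^2 = 169 ≡ 25 (mod 36)
13^64 ≡ 25^2 = 625 ≡ 13 (mod 36)
13^128 ≡ 13^2 = 169 ≡ 25 (mod 36)
13^169 = 13^128 · 13^32 · 13^8 · 13^1 ≡ 25 · 25 · 25 · 13 (mod 36).
Accumulate the product:
25 · 25 = 625 ≡ 13
13 · 25 = 325 ≡ 1
1 · 13 = 13

13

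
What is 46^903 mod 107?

24

By square-and-multiply:
903 in binary is 1110000111, i.e. 903 = 512 + 256 + 128 + 4 + 2 + 1.
46^1 ≡ 46 (mod 107)
46^2 ≡ 46^2 = 2116 ≡ 83 (mod 107)
46^4 ≡ 83^2 = 6889 ≡ 41 (mod 107)
46^8 ≡ 41^2 = 1681 ≡ 76 (mod 107)
46^16 ≡ 76^2 = 5776 ≡ 105 (mod 107)
46^32 ≡ 105^2 = 11025 ≡ 4 (mod 107)
46^64 ≡ 4^2 = 16 (mod 107)
46^128 ≡ 16^2 = 256 ≡ 42 (mod 107)
46^256 ≡ 42^2 = 1764 ≡ 52 (mod 107)
46^512 ≡ 52^2 = 2704 ≡ 29 (mod 107)
46^903 = 46^512 · 46^256 · 46^128 · 46^4 · 46^2 · 46^1 ≡ 29 · 52 · 42 · 41 · 83 · 46 (mod 107).
Accumulate the product:
29 · 52 = 1508 ≡ 10
10 · 42 = 420 ≡ 99
99 · 41 = 4059 ≡ 100
100 · 83 = 8300 ≡ 61
61 · 46 = 2806 ≡ 24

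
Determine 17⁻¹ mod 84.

By the extended Euclidean algorithm:
84 = 4·17 + 16
17 = 1·16 + 1
16 = 16·1 + 0
gcd(17, 84) = 1, so the inverse exists.
Back-substitute for 1:
1 = 1·17 − 1·16
  = −1·84 + 5·17
So 17⁻¹ ≡ 5 (mod 84).

5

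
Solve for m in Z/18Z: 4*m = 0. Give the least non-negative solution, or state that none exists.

gcd(4, 18) = 2, and 2 | 0, so solutions exist.
Divide through by 2: 2*m ≡ 0 mod 9.
2⁻¹ ≡ 5 (mod 9).
m ≡ 5*0 ≡ 0 (mod 9).
The smallest non-negative solution is m = 0.

0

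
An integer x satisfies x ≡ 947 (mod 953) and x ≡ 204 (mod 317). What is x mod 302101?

953⁻¹ mod 317: 953*159 ≡ 1 (mod 317), so 953⁻¹ ≡ 159.
x = 947 + 953*((204 − 947)*159 mod 317) = 947 + 953*104 = 100059.

100059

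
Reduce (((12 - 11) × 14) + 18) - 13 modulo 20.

12 - 11 = 1
1 × 14 = 14
14 + 18 = 32 ≡ 12 (mod 20)
12 - 13 = -1 ≡ 19 (mod 20)

19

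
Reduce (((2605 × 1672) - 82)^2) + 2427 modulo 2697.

1392

2605 × 1672 = 4355560 ≡ 2602 (mod 2697)
2602 - 82 = 2520
(2520)^2 ≡ 1662 (mod 2697)
1662 + 2427 = 4089 ≡ 1392 (mod 2697)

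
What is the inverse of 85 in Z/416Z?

93

416 = 4*85 + 76
85 = 1*76 + 9
76 = 8*9 + 4
9 = 2*4 + 1
4 = 4*1 + 0
gcd(85, 416) = 1, so the inverse exists.
Back-substitute for 1:
1 = 1*9 − 2*4
  = −2*76 + 17*9
  = 17*85 − 19*76
  = −19*416 + 93*85
So 85⁻¹ ≡ 93 (mod 416).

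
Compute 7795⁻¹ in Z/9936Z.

7003

By the extended Euclidean algorithm:
9936 = 1·7795 + 2141
7795 = 3·2141 + 1372
2141 = 1·1372 + 769
1372 = 1·769 + 603
769 = 1·603 + 166
603 = 3·166 + 105
166 = 1·105 + 61
105 = 1·61 + 44
61 = 1·44 + 17
44 = 2·17 + 10
17 = 1·10 + 7
10 = 1·7 + 3
7 = 2·3 + 1
3 = 3·1 + 0
gcd(7795, 9936) = 1, so the inverse exists.
Back-substitute for 1:
1 = 1·7 − 2·3
  = −2·10 + 3·7
  = 3·17 − 5·10
  = −5·44 + 13·17
  = 13·61 − 18·44
  = −18·105 + 31·61
  = 31·166 − 49·105
  = −49·603 + 178·166
  = 178·769 − 227·603
  = −227·1372 + 405·769
  = 405·2141 − 632·1372
  = −632·7795 + 2301·2141
  = 2301·9936 − 2933·7795
So 7795⁻¹ ≡ −2933 ≡ 7003 (mod 9936).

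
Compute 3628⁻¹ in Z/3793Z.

Apply the Euclidean algorithm and back-substitute:
3793 = 1·3628 + 165
3628 = 21·165 + 163
165 = 1·163 + 2
163 = 81·2 + 1
2 = 2·1 + 0
gcd(3628, 3793) = 1, so the inverse exists.
Back-substitute for 1:
1 = 1·163 − 81·2
  = −81·165 + 82·163
  = 82·3628 − 1803·165
  = −1803·3793 + 1885·3628
So 3628⁻¹ ≡ 1885 (mod 3793).

1885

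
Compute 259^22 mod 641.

408

Using repeated squaring:
22 in binary is 10110, i.e. 22 = 16 + 4 + 2.
259^1 ≡ 259 (mod 641)
259^2 ≡ 259^2 = 67081 ≡ 417 (mod 641)
259^4 ≡ 417^2 = 173889 ≡ 178 (mod 641)
259^8 ≡ 178^2 = 31684 ≡ 275 (mod 641)
259^16 ≡ 275^2 = 75625 ≡ 628 (mod 641)
259^22 = 259^16 * 259^4 * 259^2 ≡ 628 * 178 * 417 (mod 641).
Accumulate the product:
628 * 178 = 111784 ≡ 250
250 * 417 = 104250 ≡ 408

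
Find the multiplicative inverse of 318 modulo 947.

271

Apply the Euclidean algorithm and back-substitute:
947 = 2*318 + 311
318 = 1*311 + 7
311 = 44*7 + 3
7 = 2*3 + 1
3 = 3*1 + 0
gcd(318, 947) = 1, so the inverse exists.
Back-substitute for 1:
1 = 1*7 − 2*3
  = −2*311 + 89*7
  = 89*318 − 91*311
  = −91*947 + 271*318
So 318⁻¹ ≡ 271 (mod 947).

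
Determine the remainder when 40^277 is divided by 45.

Compute successive squares:
277 in binary is 100010101, i.e. 277 = 256 + 16 + 4 + 1.
40^1 ≡ 40 (mod 45)
40^2 ≡ 40^2 = 1600 ≡ 25 (mod 45)
40^4 ≡ 25^2 = 625 ≡ 40 (mod 45)
40^8 ≡ 40^2 = 1600 ≡ 25 (mod 45)
40^16 ≡ 25^2 = 625 ≡ 40 (mod 45)
40^32 ≡ 40^2 = 1600 ≡ 25 (mod 45)
40^64 ≡ 25^2 = 625 ≡ 40 (mod 45)
40^128 ≡ 40^2 = 1600 ≡ 25 (mod 45)
40^256 ≡ 25^2 = 625 ≡ 40 (mod 45)
40^277 = 40^256 × 40^16 × 40^4 × 40^1 ≡ 40 × 40 × 40 × 40 (mod 45).
Accumulate the product:
40 × 40 = 1600 ≡ 25
25 × 40 = 1000 ≡ 10
10 × 40 = 400 ≡ 40

40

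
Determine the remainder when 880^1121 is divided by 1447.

70

880^1 ≡ 880 (mod 1447)
880^2 ≡ 880^2 = 774400 ≡ 255 (mod 1447)
880^4 ≡ 255^2 = 65025 ≡ 1357 (mod 1447)
880^8 ≡ 1357^2 = 1841449 ≡ 865 (mod 1447)
880^16 ≡ 865^2 = 748225 ≡ 126 (mod 1447)
880^32 ≡ 126^2 = 15876 ≡ 1406 (mod 1447)
880^64 ≡ 1406^2 = 1976836 ≡ 234 (mod 1447)
880^128 ≡ 234^2 = 54756 ≡ 1217 (mod 1447)
880^256 ≡ 1217^2 = 1481089 ≡ 808 (mod 1447)
880^512 ≡ 808^2 = 652864 ≡ 267 (mod 1447)
880^1024 ≡ 267^2 = 71289 ≡ 386 (mod 1447)
880^1121 = 880^1024 × 880^64 × 880^32 × 880^1 ≡ 386 × 234 × 1406 × 880 (mod 1447).
Accumulate the product:
386 × 234 = 90324 ≡ 610
610 × 1406 = 857660 ≡ 1036
1036 × 880 = 911680 ≡ 70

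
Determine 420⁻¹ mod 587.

471

587 = 1*420 + 167
420 = 2*167 + 86
167 = 1*86 + 81
86 = 1*81 + 5
81 = 16*5 + 1
5 = 5*1 + 0
gcd(420, 587) = 1, so the inverse exists.
Bézout: 1 = 83*587 − 116*420.
So 420⁻¹ ≡ −116 ≡ 471 (mod 587).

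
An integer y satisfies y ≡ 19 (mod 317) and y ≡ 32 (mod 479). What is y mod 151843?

128404

317⁻¹ mod 479: 317*68 ≡ 1 (mod 479), so 317⁻¹ ≡ 68.
y = 19 + 317*((32 − 19)*68 mod 479) = 19 + 317*405 = 128404.
Check: 128404 mod 317 = 19, 128404 mod 479 = 32. ✓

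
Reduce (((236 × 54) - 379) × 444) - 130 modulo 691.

626

236 × 54 = 12744 ≡ 306 (mod 691)
306 - 379 = -73 ≡ 618 (mod 691)
618 × 444 = 274392 ≡ 65 (mod 691)
65 - 130 = -65 ≡ 626 (mod 691)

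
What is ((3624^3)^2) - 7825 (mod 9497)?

(3624)^3 ≡ 8981 (mod 9497)
(8981)^2 ≡ 340 (mod 9497)
340 - 7825 = -7485 ≡ 2012 (mod 9497)

2012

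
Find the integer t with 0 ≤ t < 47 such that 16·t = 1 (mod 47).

47 = 2*16 + 15
16 = 1*15 + 1
15 = 15*1 + 0
gcd(16, 47) = 1, so the inverse exists.
Bézout: 1 = −1*47 + 3*16.
So 16⁻¹ ≡ 3 (mod 47).

3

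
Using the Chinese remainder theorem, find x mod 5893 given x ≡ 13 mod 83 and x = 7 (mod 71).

2918

83⁻¹ mod 71: 83*6 ≡ 1 (mod 71), so 83⁻¹ ≡ 6.
x = 13 + 83*((7 − 13)*6 mod 71) = 13 + 83*35 = 2918.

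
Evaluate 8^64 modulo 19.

Compute successive squares:
8^1 ≡ 8 (mod 19)
8^2 ≡ 8^2 = 64 ≡ 7 (mod 19)
8^4 ≡ 7^2 = 49 ≡ 11 (mod 19)
8^8 ≡ 11^2 = 121 ≡ 7 (mod 19)
8^16 ≡ 7^2 = 49 ≡ 11 (mod 19)
8^32 ≡ 11^2 = 121 ≡ 7 (mod 19)
8^64 ≡ 7^2 = 49 ≡ 11 (mod 19)
So 8^64 ≡ 11 (mod 19).

11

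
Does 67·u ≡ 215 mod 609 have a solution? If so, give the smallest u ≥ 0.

185

gcd(67, 609) = 1, so a unique solution mod 609 exists.
67⁻¹ ≡ 100 (mod 609).
u ≡ 100·215 ≡ 185 (mod 609).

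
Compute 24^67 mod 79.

24

67 in binary is 1000011, i.e. 67 = 64 + 2 + 1.
24^1 ≡ 24 (mod 79)
24^2 ≡ 24^2 = 576 ≡ 23 (mod 79)
24^4 ≡ 23^2 = 529 ≡ 55 (mod 79)
24^8 ≡ 55^2 = 3025 ≡ 23 (mod 79)
24^16 ≡ 23^2 = 529 ≡ 55 (mod 79)
24^32 ≡ 55^2 = 3025 ≡ 23 (mod 79)
24^64 ≡ 23^2 = 529 ≡ 55 (mod 79)
24^67 = 24^64 × 24^2 × 24^1 ≡ 55 × 23 × 24 (mod 79).
Accumulate the product:
55 × 23 = 1265 ≡ 1
1 × 24 = 24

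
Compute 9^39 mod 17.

Compute successive squares:
39 in binary is 100111, i.e. 39 = 32 + 4 + 2 + 1.
9^1 ≡ 9 (mod 17)
9^2 ≡ 9^2 = 81 ≡ 13 (mod 17)
9^4 ≡ 13^2 = 169 ≡ 16 (mod 17)
9^8 ≡ 16^2 = 256 ≡ 1 (mod 17)
9^16 ≡ 1^2 = 1 (mod 17)
9^32 ≡ 1^2 = 1 (mod 17)
9^39 = 9^32 · 9^4 · 9^2 · 9^1 ≡ 1 · 16 · 13 · 9 (mod 17).
Accumulate the product:
1 · 16 = 16
16 · 13 = 208 ≡ 4
4 · 9 = 36 ≡ 2

2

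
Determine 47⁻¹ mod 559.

226

559 = 11·47 + 42
47 = 1·42 + 5
42 = 8·5 + 2
5 = 2·2 + 1
2 = 2·1 + 0
gcd(47, 559) = 1, so the inverse exists.
Bézout: 1 = −19·559 + 226·47.
So 47⁻¹ ≡ 226 (mod 559).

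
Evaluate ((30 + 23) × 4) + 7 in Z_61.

30 + 23 = 53
53 × 4 = 212 ≡ 29 (mod 61)
29 + 7 = 36

36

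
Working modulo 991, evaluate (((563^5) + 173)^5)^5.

745

(563)^5 ≡ 540 (mod 991)
540 + 173 = 713
(713)^5 ≡ 17 (mod 991)
(17)^5 ≡ 745 (mod 991)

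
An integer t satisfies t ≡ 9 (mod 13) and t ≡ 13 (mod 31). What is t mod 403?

13⁻¹ mod 31: 13×12 ≡ 1 (mod 31), so 13⁻¹ ≡ 12.
t = 9 + 13×((13 − 9)×12 mod 31) = 9 + 13×17 = 230.
Check: 230 mod 13 = 9, 230 mod 31 = 13. ✓

230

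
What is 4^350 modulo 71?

Using repeated squaring:
350 in binary is 101011110, i.e. 350 = 256 + 64 + 16 + 8 + 4 + 2.
4^1 ≡ 4 (mod 71)
4^2 ≡ 4^2 = 16 (mod 71)
4^4 ≡ 16^2 = 256 ≡ 43 (mod 71)
4^8 ≡ 43^2 = 1849 ≡ 3 (mod 71)
4^16 ≡ 3^2 = 9 (mod 71)
4^32 ≡ 9^2 = 81 ≡ 10 (mod 71)
4^64 ≡ 10^2 = 100 ≡ 29 (mod 71)
4^128 ≡ 29^2 = 841 ≡ 60 (mod 71)
4^256 ≡ 60^2 = 3600 ≡ 50 (mod 71)
4^350 = 4^256 × 4^64 × 4^16 × 4^8 × 4^4 × 4^2 ≡ 50 × 29 × 9 × 3 × 43 × 16 (mod 71).
Accumulate the product:
50 × 29 = 1450 ≡ 30
30 × 9 = 270 ≡ 57
57 × 3 = 171 ≡ 29
29 × 43 = 1247 ≡ 40
40 × 16 = 640 ≡ 1

1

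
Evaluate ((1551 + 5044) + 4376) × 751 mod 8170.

3861

1551 + 5044 = 6595
6595 + 4376 = 10971 ≡ 2801 (mod 8170)
2801 × 751 = 2103551 ≡ 3861 (mod 8170)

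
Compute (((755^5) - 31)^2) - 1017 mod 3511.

3190

(755)^5 ≡ 3311 (mod 3511)
3311 - 31 = 3280
(3280)^2 ≡ 696 (mod 3511)
696 - 1017 = -321 ≡ 3190 (mod 3511)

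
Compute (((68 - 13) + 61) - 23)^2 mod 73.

68 - 13 = 55
55 + 61 = 116 ≡ 43 (mod 73)
43 - 23 = 20
(20)^2 ≡ 35 (mod 73)

35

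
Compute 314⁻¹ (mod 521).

224

By the extended Euclidean algorithm:
521 = 1×314 + 207
314 = 1×207 + 107
207 = 1×107 + 100
107 = 1×100 + 7
100 = 14×7 + 2
7 = 3×2 + 1
2 = 2×1 + 0
gcd(314, 521) = 1, so the inverse exists.
Back-substitute for 1:
1 = 1×7 − 3×2
  = −3×100 + 43×7
  = 43×107 − 46×100
  = −46×207 + 89×107
  = 89×314 − 135×207
  = −135×521 + 224×314
So 314⁻¹ ≡ 224 (mod 521).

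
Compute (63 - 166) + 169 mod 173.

63 - 166 = -103 ≡ 70 (mod 173)
70 + 169 = 239 ≡ 66 (mod 173)

66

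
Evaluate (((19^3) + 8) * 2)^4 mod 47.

(19)^3 ≡ 44 (mod 47)
44 + 8 = 52 ≡ 5 (mod 47)
5 * 2 = 10
(10)^4 ≡ 36 (mod 47)

36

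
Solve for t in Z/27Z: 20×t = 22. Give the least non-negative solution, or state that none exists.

gcd(20, 27) = 1, so a unique solution mod 27 exists.
20⁻¹ ≡ 23 (mod 27).
t ≡ 23×22 ≡ 20 (mod 27).

20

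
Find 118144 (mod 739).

643

118144 = 159×739 + 643, so 118144 ≡ 643 (mod 739).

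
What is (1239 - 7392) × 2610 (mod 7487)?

285

1239 - 7392 = -6153 ≡ 1334 (mod 7487)
1334 × 2610 = 3481740 ≡ 285 (mod 7487)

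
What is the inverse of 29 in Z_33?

8

By the extended Euclidean algorithm:
33 = 1×29 + 4
29 = 7×4 + 1
4 = 4×1 + 0
gcd(29, 33) = 1, so the inverse exists.
Back-substitute for 1:
1 = 1×29 − 7×4
  = −7×33 + 8×29
So 29⁻¹ ≡ 8 (mod 33).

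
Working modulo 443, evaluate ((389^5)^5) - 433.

325

(389)^5 ≡ 46 (mod 443)
(46)^5 ≡ 315 (mod 443)
315 - 433 = -118 ≡ 325 (mod 443)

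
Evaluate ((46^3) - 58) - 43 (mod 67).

18

(46)^3 ≡ 52 (mod 67)
52 - 58 = -6 ≡ 61 (mod 67)
61 - 43 = 18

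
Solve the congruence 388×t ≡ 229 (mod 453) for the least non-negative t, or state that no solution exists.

331

gcd(388, 453) = 1, so a unique solution mod 453 exists.
388⁻¹ ≡ 223 (mod 453).
t ≡ 223×229 ≡ 331 (mod 453).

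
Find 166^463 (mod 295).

Using repeated squaring:
463 in binary is 111001111, i.e. 463 = 256 + 128 + 64 + 8 + 4 + 2 + 1.
166^1 ≡ 166 (mod 295)
166^2 ≡ 166^2 = 27556 ≡ 121 (mod 295)
166^4 ≡ 121^2 = 14641 ≡ 186 (mod 295)
166^8 ≡ 186^2 = 34596 ≡ 81 (mod 295)
166^16 ≡ 81^2 = 6561 ≡ 71 (mod 295)
166^32 ≡ 71^2 = 5041 ≡ 26 (mod 295)
166^64 ≡ 26^2 = 676 ≡ 86 (mod 295)
166^128 ≡ 86^2 = 7396 ≡ 21 (mod 295)
166^256 ≡ 21^2 = 441 ≡ 146 (mod 295)
166^463 = 166^256 * 166^128 * 166^64 * 166^8 * 166^4 * 166^2 * 166^1 ≡ 146 * 21 * 86 * 81 * 186 * 121 * 166 (mod 295).
Accumulate the product:
146 * 21 = 3066 ≡ 116
116 * 86 = 9976 ≡ 241
241 * 81 = 19521 ≡ 51
51 * 186 = 9486 ≡ 46
46 * 121 = 5566 ≡ 256
256 * 166 = 42496 ≡ 16

16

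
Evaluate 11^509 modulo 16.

Compute successive squares:
509 in binary is 111111101, i.e. 509 = 256 + 128 + 64 + 32 + 16 + 8 + 4 + 1.
11^1 ≡ 11 (mod 16)
11^2 ≡ 11^2 = 121 ≡ 9 (mod 16)
11^4 ≡ 9^2 = 81 ≡ 1 (mod 16)
11^8 ≡ 1^2 = 1 (mod 16)
11^16 ≡ 1^2 = 1 (mod 16)
11^32 ≡ 1^2 = 1 (mod 16)
11^64 ≡ 1^2 = 1 (mod 16)
11^128 ≡ 1^2 = 1 (mod 16)
11^256 ≡ 1^2 = 1 (mod 16)
11^509 = 11^256 × 11^128 × 11^64 × 11^32 × 11^16 × 11^8 × 11^4 × 11^1 ≡ 1 × 1 × 1 × 1 × 1 × 1 × 1 × 11 (mod 16).
Accumulate the product:
1 × 1 = 1
1 × 1 = 1
1 × 1 = 1
1 × 1 = 1
1 × 1 = 1
1 × 1 = 1
1 × 11 = 11

11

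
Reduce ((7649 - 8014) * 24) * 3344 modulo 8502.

7649 - 8014 = -365 ≡ 8137 (mod 8502)
8137 * 24 = 195288 ≡ 8244 (mod 8502)
8244 * 3344 = 27567936 ≡ 4452 (mod 8502)

4452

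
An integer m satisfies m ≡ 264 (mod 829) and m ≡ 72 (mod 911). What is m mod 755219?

829⁻¹ mod 911: 829·811 ≡ 1 (mod 911), so 829⁻¹ ≡ 811.
m = 264 + 829·((72 − 264)·811 mod 911) = 264 + 829·69 = 57465.
Check: 57465 mod 829 = 264, 57465 mod 911 = 72. ✓

57465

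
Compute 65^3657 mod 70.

15

By square-and-multiply:
3657 in binary is 111001001001, i.e. 3657 = 2048 + 1024 + 512 + 64 + 8 + 1.
65^1 ≡ 65 (mod 70)
65^2 ≡ 65^2 = 4225 ≡ 25 (mod 70)
65^4 ≡ 25^2 = 625 ≡ 65 (mod 70)
65^8 ≡ 65^2 = 4225 ≡ 25 (mod 70)
65^16 ≡ 25^2 = 625 ≡ 65 (mod 70)
65^32 ≡ 65^2 = 4225 ≡ 25 (mod 70)
65^64 ≡ 25^2 = 625 ≡ 65 (mod 70)
65^128 ≡ 65^2 = 4225 ≡ 25 (mod 70)
65^256 ≡ 25^2 = 625 ≡ 65 (mod 70)
65^512 ≡ 65^2 = 4225 ≡ 25 (mod 70)
65^1024 ≡ 25^2 = 625 ≡ 65 (mod 70)
65^2048 ≡ 65^2 = 4225 ≡ 25 (mod 70)
65^3657 = 65^2048 · 65^1024 · 65^512 · 65^64 · 65^8 · 65^1 ≡ 25 · 65 · 25 · 65 · 25 · 65 (mod 70).
Accumulate the product:
25 · 65 = 1625 ≡ 15
15 · 25 = 375 ≡ 25
25 · 65 = 1625 ≡ 15
15 · 25 = 375 ≡ 25
25 · 65 = 1625 ≡ 15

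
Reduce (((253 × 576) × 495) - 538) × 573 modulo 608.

253 × 576 = 145728 ≡ 416 (mod 608)
416 × 495 = 205920 ≡ 416 (mod 608)
416 - 538 = -122 ≡ 486 (mod 608)
486 × 573 = 278478 ≡ 14 (mod 608)

14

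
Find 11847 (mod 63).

3

11847 = 188*63 + 3, so 11847 ≡ 3 (mod 63).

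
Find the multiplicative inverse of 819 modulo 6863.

6863 = 8·819 + 311
819 = 2·311 + 197
311 = 1·197 + 114
197 = 1·114 + 83
114 = 1·83 + 31
83 = 2·31 + 21
31 = 1·21 + 10
21 = 2·10 + 1
10 = 10·1 + 0
gcd(819, 6863) = 1, so the inverse exists.
Bézout: 1 = −79·6863 + 662·819.
So 819⁻¹ ≡ 662 (mod 6863).

662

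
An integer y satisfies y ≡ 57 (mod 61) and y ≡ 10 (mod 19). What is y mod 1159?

789

61⁻¹ mod 19: 61·5 ≡ 1 (mod 19), so 61⁻¹ ≡ 5.
y = 57 + 61·((10 − 57)·5 mod 19) = 57 + 61·12 = 789.
Check: 789 mod 61 = 57, 789 mod 19 = 10. ✓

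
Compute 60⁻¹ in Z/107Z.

107 = 1*60 + 47
60 = 1*47 + 13
47 = 3*13 + 8
13 = 1*8 + 5
8 = 1*5 + 3
5 = 1*3 + 2
3 = 1*2 + 1
2 = 2*1 + 0
gcd(60, 107) = 1, so the inverse exists.
Back-substitute for 1:
1 = 1*3 − 1*2
  = −1*5 + 2*3
  = 2*8 − 3*5
  = −3*13 + 5*8
  = 5*47 − 18*13
  = −18*60 + 23*47
  = 23*107 − 41*60
So 60⁻¹ ≡ −41 ≡ 66 (mod 107).

66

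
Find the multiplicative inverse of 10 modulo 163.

49

Run the extended Euclidean algorithm:
163 = 16·10 + 3
10 = 3·3 + 1
3 = 3·1 + 0
gcd(10, 163) = 1, so the inverse exists.
Back-substitute for 1:
1 = 1·10 − 3·3
  = −3·163 + 49·10
So 10⁻¹ ≡ 49 (mod 163).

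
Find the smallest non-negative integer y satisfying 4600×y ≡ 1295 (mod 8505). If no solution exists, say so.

gcd(4600, 8505) = 5, and 5 | 1295, so solutions exist.
Divide through by 5: 920×y ≡ 259 (mod 1701).
920⁻¹ ≡ 257 (mod 1701).
y ≡ 257×259 ≡ 224 (mod 1701).
The smallest non-negative solution is y = 224.

224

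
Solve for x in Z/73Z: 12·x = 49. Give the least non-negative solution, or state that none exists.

gcd(12, 73) = 1, so a unique solution mod 73 exists.
12⁻¹ ≡ 67 (mod 73).
x ≡ 67·49 ≡ 71 (mod 73).

71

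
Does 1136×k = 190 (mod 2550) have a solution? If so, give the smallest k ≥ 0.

815

gcd(1136, 2550) = 2, and 2 | 190, so solutions exist.
Divide through by 2: 568×k ≡ 95 (mod 1275).
568⁻¹ ≡ 532 (mod 1275).
k ≡ 532×95 ≡ 815 (mod 1275).
The smallest non-negative solution is k = 815.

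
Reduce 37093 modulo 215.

37093 = 172*215 + 113, so 37093 ≡ 113 (mod 215).

113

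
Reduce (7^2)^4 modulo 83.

36

(7)^2 ≡ 49 (mod 83)
(49)^4 ≡ 36 (mod 83)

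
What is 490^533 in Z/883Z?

471

533 in binary is 1000010101, i.e. 533 = 512 + 16 + 4 + 1.
490^1 ≡ 490 (mod 883)
490^2 ≡ 490^2 = 240100 ≡ 807 (mod 883)
490^4 ≡ 807^2 = 651249 ≡ 478 (mod 883)
490^8 ≡ 478^2 = 228484 ≡ 670 (mod 883)
490^16 ≡ 670^2 = 448900 ≡ 336 (mod 883)
490^32 ≡ 336^2 = 112896 ≡ 755 (mod 883)
490^64 ≡ 755^2 = 570025 ≡ 490 (mod 883)
490^128 ≡ 490^2 = 240100 ≡ 807 (mod 883)
490^256 ≡ 807^2 = 651249 ≡ 478 (mod 883)
490^512 ≡ 478^2 = 228484 ≡ 670 (mod 883)
490^533 = 490^512 × 490^16 × 490^4 × 490^1 ≡ 670 × 336 × 478 × 490 (mod 883).
Accumulate the product:
670 × 336 = 225120 ≡ 838
838 × 478 = 400564 ≡ 565
565 × 490 = 276850 ≡ 471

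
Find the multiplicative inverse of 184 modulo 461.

By the extended Euclidean algorithm:
461 = 2*184 + 93
184 = 1*93 + 91
93 = 1*91 + 2
91 = 45*2 + 1
2 = 2*1 + 0
gcd(184, 461) = 1, so the inverse exists.
Bézout: 1 = −91*461 + 228*184.
So 184⁻¹ ≡ 228 (mod 461).

228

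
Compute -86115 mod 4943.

-86115 = -18×4943 + 2859, so -86115 ≡ 2859 (mod 4943).

2859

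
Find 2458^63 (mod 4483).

102

Compute successive squares:
2458^1 ≡ 2458 (mod 4483)
2458^2 ≡ 2458^2 = 6041764 ≡ 3163 (mod 4483)
2458^4 ≡ 3163^2 = 10004569 ≡ 2996 (mod 4483)
2458^8 ≡ 2996^2 = 8976016 ≡ 1050 (mod 4483)
2458^16 ≡ 1050^2 = 1102500 ≡ 4165 (mod 4483)
2458^32 ≡ 4165^2 = 17347225 ≡ 2498 (mod 4483)
2458^63 = 2458^32 × 2458^16 × 2458^8 × 2458^4 × 2458^2 × 2458^1 ≡ 2498 × 4165 × 1050 × 2996 × 3163 × 2458 (mod 4483).
Accumulate the product:
2498 × 4165 = 10404170 ≡ 3610
3610 × 1050 = 3790500 ≡ 2365
2365 × 2996 = 7085540 ≡ 2400
2400 × 3163 = 7591200 ≡ 1481
1481 × 2458 = 3640298 ≡ 102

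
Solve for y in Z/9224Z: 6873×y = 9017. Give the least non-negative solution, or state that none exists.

3233

gcd(6873, 9224) = 1, so a unique solution mod 9224 exists.
6873⁻¹ ≡ 6713 (mod 9224).
y ≡ 6713×9017 ≡ 3233 (mod 9224).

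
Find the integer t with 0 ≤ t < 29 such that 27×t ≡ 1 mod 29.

Apply the Euclidean algorithm and back-substitute:
29 = 1*27 + 2
27 = 13*2 + 1
2 = 2*1 + 0
gcd(27, 29) = 1, so the inverse exists.
Bézout: 1 = −13*29 + 14*27.
So 27⁻¹ ≡ 14 (mod 29).

14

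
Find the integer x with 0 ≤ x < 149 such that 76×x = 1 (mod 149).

149 = 1·76 + 73
76 = 1·73 + 3
73 = 24·3 + 1
3 = 3·1 + 0
gcd(76, 149) = 1, so the inverse exists.
Back-substitute for 1:
1 = 1·73 − 24·3
  = −24·76 + 25·73
  = 25·149 − 49·76
So 76⁻¹ ≡ −49 ≡ 100 (mod 149).

100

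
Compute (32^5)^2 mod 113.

83

(32)^5 ≡ 99 (mod 113)
(99)^2 ≡ 83 (mod 113)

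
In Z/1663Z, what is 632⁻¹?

Apply the Euclidean algorithm and back-substitute:
1663 = 2×632 + 399
632 = 1×399 + 233
399 = 1×233 + 166
233 = 1×166 + 67
166 = 2×67 + 32
67 = 2×32 + 3
32 = 10×3 + 2
3 = 1×2 + 1
2 = 2×1 + 0
gcd(632, 1663) = 1, so the inverse exists.
Back-substitute for 1:
1 = 1×3 − 1×2
  = −1×32 + 11×3
  = 11×67 − 23×32
  = −23×166 + 57×67
  = 57×233 − 80×166
  = −80×399 + 137×233
  = 137×632 − 217×399
  = −217×1663 + 571×632
So 632⁻¹ ≡ 571 (mod 1663).

571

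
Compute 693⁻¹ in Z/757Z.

Run the extended Euclidean algorithm:
757 = 1×693 + 64
693 = 10×64 + 53
64 = 1×53 + 11
53 = 4×11 + 9
11 = 1×9 + 2
9 = 4×2 + 1
2 = 2×1 + 0
gcd(693, 757) = 1, so the inverse exists.
Back-substitute for 1:
1 = 1×9 − 4×2
  = −4×11 + 5×9
  = 5×53 − 24×11
  = −24×64 + 29×53
  = 29×693 − 314×64
  = −314×757 + 343×693
So 693⁻¹ ≡ 343 (mod 757).

343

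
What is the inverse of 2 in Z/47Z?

Apply the Euclidean algorithm and back-substitute:
47 = 23·2 + 1
2 = 2·1 + 0
gcd(2, 47) = 1, so the inverse exists.
Back-substitute for 1:
1 = 1·47 − 23·2
So 2⁻¹ ≡ −23 ≡ 24 (mod 47).

24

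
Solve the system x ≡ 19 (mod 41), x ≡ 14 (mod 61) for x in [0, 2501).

41⁻¹ mod 61: 41·3 ≡ 1 (mod 61), so 41⁻¹ ≡ 3.
x = 19 + 41·((14 − 19)·3 mod 61) = 19 + 41·46 = 1905.

1905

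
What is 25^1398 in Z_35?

15

Using repeated squaring:
25^1 ≡ 25 (mod 35)
25^2 ≡ 25^2 = 625 ≡ 30 (mod 35)
25^4 ≡ 30^2 = 900 ≡ 25 (mod 35)
25^8 ≡ 25^2 = 625 ≡ 30 (mod 35)
25^16 ≡ 30^2 = 900 ≡ 25 (mod 35)
25^32 ≡ 25^2 = 625 ≡ 30 (mod 35)
25^64 ≡ 30^2 = 900 ≡ 25 (mod 35)
25^128 ≡ 25^2 = 625 ≡ 30 (mod 35)
25^256 ≡ 30^2 = 900 ≡ 25 (mod 35)
25^512 ≡ 25^2 = 625 ≡ 30 (mod 35)
25^1024 ≡ 30^2 = 900 ≡ 25 (mod 35)
25^1398 = 25^1024 * 25^256 * 25^64 * 25^32 * 25^16 * 25^4 * 25^2 ≡ 25 * 25 * 25 * 30 * 25 * 25 * 30 (mod 35).
Accumulate the product:
25 * 25 = 625 ≡ 30
30 * 25 = 750 ≡ 15
15 * 30 = 450 ≡ 30
30 * 25 = 750 ≡ 15
15 * 25 = 375 ≡ 25
25 * 30 = 750 ≡ 15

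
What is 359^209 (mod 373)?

132

Compute successive squares:
359^1 ≡ 359 (mod 373)
359^2 ≡ 359^2 = 128881 ≡ 196 (mod 373)
359^4 ≡ 196^2 = 38416 ≡ 370 (mod 373)
359^8 ≡ 370^2 = 136900 ≡ 9 (mod 373)
359^16 ≡ 9^2 = 81 (mod 373)
359^32 ≡ 81^2 = 6561 ≡ 220 (mod 373)
359^64 ≡ 220^2 = 48400 ≡ 283 (mod 373)
359^128 ≡ 283^2 = 80089 ≡ 267 (mod 373)
359^209 = 359^128 * 359^64 * 359^16 * 359^1 ≡ 267 * 283 * 81 * 359 (mod 373).
Accumulate the product:
267 * 283 = 75561 ≡ 215
215 * 81 = 17415 ≡ 257
257 * 359 = 92263 ≡ 132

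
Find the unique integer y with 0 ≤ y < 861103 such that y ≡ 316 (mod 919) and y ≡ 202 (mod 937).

919⁻¹ mod 937: 919×52 ≡ 1 (mod 937), so 919⁻¹ ≡ 52.
y = 316 + 919×((202 − 316)×52 mod 937) = 316 + 919×631 = 580205.

580205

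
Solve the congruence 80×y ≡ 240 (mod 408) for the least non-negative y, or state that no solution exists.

3

gcd(80, 408) = 8, and 8 | 240, so solutions exist.
Divide through by 8: 10×y ≡ 30 (mod 51).
10⁻¹ ≡ 46 (mod 51).
y ≡ 46×30 ≡ 3 (mod 51).
The smallest non-negative solution is y = 3.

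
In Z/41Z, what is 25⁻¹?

Run the extended Euclidean algorithm:
41 = 1·25 + 16
25 = 1·16 + 9
16 = 1·9 + 7
9 = 1·7 + 2
7 = 3·2 + 1
2 = 2·1 + 0
gcd(25, 41) = 1, so the inverse exists.
Bézout: 1 = 11·41 − 18·25.
So 25⁻¹ ≡ −18 ≡ 23 (mod 41).

23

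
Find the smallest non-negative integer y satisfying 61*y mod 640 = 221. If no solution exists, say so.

gcd(61, 640) = 1, so a unique solution mod 640 exists.
61⁻¹ ≡ 21 (mod 640).
y ≡ 21*221 ≡ 161 (mod 640).

161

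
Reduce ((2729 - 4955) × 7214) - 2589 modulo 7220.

3547

2729 - 4955 = -2226 ≡ 4994 (mod 7220)
4994 × 7214 = 36026716 ≡ 6136 (mod 7220)
6136 - 2589 = 3547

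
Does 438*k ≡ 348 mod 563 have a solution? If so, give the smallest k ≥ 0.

317

gcd(438, 563) = 1, so a unique solution mod 563 exists.
438⁻¹ ≡ 9 (mod 563).
k ≡ 9*348 ≡ 317 (mod 563).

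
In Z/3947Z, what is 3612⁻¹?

919

3947 = 1·3612 + 335
3612 = 10·335 + 262
335 = 1·262 + 73
262 = 3·73 + 43
73 = 1·43 + 30
43 = 1·30 + 13
30 = 2·13 + 4
13 = 3·4 + 1
4 = 4·1 + 0
gcd(3612, 3947) = 1, so the inverse exists.
Back-substitute for 1:
1 = 1·13 − 3·4
  = −3·30 + 7·13
  = 7·43 − 10·30
  = −10·73 + 17·43
  = 17·262 − 61·73
  = −61·335 + 78·262
  = 78·3612 − 841·335
  = −841·3947 + 919·3612
So 3612⁻¹ ≡ 919 (mod 3947).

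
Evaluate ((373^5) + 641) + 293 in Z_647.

(373)^5 ≡ 44 (mod 647)
44 + 641 = 685 ≡ 38 (mod 647)
38 + 293 = 331

331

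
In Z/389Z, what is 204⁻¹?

By the extended Euclidean algorithm:
389 = 1×204 + 185
204 = 1×185 + 19
185 = 9×19 + 14
19 = 1×14 + 5
14 = 2×5 + 4
5 = 1×4 + 1
4 = 4×1 + 0
gcd(204, 389) = 1, so the inverse exists.
Bézout: 1 = −43×389 + 82×204.
So 204⁻¹ ≡ 82 (mod 389).

82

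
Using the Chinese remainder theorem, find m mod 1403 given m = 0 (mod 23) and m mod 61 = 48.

414

23⁻¹ mod 61: 23·8 ≡ 1 (mod 61), so 23⁻¹ ≡ 8.
m = 0 + 23·((48 − 0)·8 mod 61) = 0 + 23·18 = 414.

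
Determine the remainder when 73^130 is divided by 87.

Using repeated squaring:
130 in binary is 10000010, i.e. 130 = 128 + 2.
73^1 ≡ 73 (mod 87)
73^2 ≡ 73^2 = 5329 ≡ 22 (mod 87)
73^4 ≡ 22^2 = 484 ≡ 49 (mod 87)
73^8 ≡ 49^2 = 2401 ≡ 52 (mod 87)
73^16 ≡ 52^2 = 2704 ≡ 7 (mod 87)
73^32 ≡ 7^2 = 49 (mod 87)
73^64 ≡ 49^2 = 2401 ≡ 52 (mod 87)
73^128 ≡ 52^2 = 2704 ≡ 7 (mod 87)
73^130 = 73^128 × 73^2 ≡ 7 × 22 (mod 87).
7 × 22 = 154 ≡ 67 (mod 87).

67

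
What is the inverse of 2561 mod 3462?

By the extended Euclidean algorithm:
3462 = 1·2561 + 901
2561 = 2·901 + 759
901 = 1·759 + 142
759 = 5·142 + 49
142 = 2·49 + 44
49 = 1·44 + 5
44 = 8·5 + 4
5 = 1·4 + 1
4 = 4·1 + 0
gcd(2561, 3462) = 1, so the inverse exists.
Back-substitute for 1:
1 = 1·5 − 1·4
  = −1·44 + 9·5
  = 9·49 − 10·44
  = −10·142 + 29·49
  = 29·759 − 155·142
  = −155·901 + 184·759
  = 184·2561 − 523·901
  = −523·3462 + 707·2561
So 2561⁻¹ ≡ 707 (mod 3462).

707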